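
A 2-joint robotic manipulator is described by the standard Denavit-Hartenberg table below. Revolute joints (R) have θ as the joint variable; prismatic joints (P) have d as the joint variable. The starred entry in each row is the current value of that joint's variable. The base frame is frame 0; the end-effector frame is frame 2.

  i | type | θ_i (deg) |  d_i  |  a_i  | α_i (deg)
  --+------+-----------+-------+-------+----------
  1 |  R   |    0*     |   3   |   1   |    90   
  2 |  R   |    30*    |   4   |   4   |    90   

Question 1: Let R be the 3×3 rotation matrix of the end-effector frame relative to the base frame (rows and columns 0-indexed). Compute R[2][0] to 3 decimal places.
End-effector x-axis (col 0 of R) = (0.8660,0.0000,0.5000)
R[2][0] = 0.5000

0.500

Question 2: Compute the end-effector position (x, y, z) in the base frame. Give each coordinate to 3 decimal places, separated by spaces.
4.464 -4.000 5.000

after link 1: o_1 = (1.0000, 0.0000, 3.0000)
after link 2: o_2 = (4.4641, -4.0000, 5.0000)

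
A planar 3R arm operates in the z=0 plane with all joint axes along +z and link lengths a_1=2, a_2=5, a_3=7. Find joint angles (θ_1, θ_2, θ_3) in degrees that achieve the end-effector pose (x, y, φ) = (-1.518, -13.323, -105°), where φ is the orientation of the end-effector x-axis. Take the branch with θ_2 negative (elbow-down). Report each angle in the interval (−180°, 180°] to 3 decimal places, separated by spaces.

wrist centre = target − a_3·(cos φ, sin φ) = (0.2937, -6.5615)
cos θ_2 = (43.1398−2²−5²)/(2·2·5) = 0.7070; θ_2 = -45.0094° (elbow-down)
β = atan2(-6.5615,0.2937) = -87.4368°; ψ = atan2(-3.5361,5.5350) = -32.5733°
θ_1 = β − ψ = -54.8635°
θ_3 = φ − θ_1 − θ_2 = -5.1271° (wrapped to (-180°,180°])

-54.864 -45.009 -5.127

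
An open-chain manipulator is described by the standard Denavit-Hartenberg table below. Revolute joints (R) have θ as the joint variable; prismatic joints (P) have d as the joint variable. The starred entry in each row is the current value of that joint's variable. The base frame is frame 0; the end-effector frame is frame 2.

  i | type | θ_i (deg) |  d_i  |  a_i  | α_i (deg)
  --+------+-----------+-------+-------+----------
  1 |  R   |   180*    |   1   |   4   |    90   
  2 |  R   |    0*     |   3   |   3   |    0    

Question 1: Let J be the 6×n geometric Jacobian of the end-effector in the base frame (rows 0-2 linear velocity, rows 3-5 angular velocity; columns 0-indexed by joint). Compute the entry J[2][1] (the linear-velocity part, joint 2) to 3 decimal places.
3.000

axis z_1 = (0.0000,1.0000,0.0000); lever o_n−o_1 = (-3.0000,3.0000,0.0000)
cross product → J_v[:, 1] = (0.0000,-0.0000,3.0000)
J_ω[:, 1] = z_1
entry J[2][1] = 3.0000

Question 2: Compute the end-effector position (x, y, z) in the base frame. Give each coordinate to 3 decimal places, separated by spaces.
-7.000 3.000 1.000

after link 1: o_1 = (-4.0000, 0.0000, 1.0000)
after link 2: o_2 = (-7.0000, 3.0000, 1.0000)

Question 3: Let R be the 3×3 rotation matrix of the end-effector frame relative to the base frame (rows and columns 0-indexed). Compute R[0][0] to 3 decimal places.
-1.000

End-effector x-axis (col 0 of R) = (-1.0000,0.0000,0.0000)
R[0][0] = -1.0000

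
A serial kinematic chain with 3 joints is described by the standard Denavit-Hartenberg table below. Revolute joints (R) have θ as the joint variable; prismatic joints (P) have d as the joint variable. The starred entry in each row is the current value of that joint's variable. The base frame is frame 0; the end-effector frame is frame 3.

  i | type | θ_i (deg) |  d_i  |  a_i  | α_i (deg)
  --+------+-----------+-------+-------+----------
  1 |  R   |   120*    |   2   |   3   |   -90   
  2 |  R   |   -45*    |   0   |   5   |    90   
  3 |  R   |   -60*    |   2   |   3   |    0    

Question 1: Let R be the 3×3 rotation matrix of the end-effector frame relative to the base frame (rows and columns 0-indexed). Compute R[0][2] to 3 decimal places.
End-effector z-axis (col 2 of R) = (0.3536,-0.6124,0.7071)
R[0][2] = 0.3536

0.354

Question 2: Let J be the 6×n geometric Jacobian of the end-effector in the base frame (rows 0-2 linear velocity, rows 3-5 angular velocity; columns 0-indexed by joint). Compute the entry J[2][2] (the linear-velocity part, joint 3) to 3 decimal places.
axis z_2 = (0.3536,-0.6124,0.7071); lever o_n−o_2 = (2.4268,0.9929,2.4749)
cross product → J_v[:, 2] = (-2.2176,0.8410,1.8371)
J_ω[:, 2] = z_2
entry J[2][2] = 1.8371

1.837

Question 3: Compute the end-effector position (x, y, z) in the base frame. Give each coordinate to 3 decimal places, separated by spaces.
after link 1: o_1 = (-1.5000, 2.5981, 2.0000)
after link 2: o_2 = (-3.2678, 5.6599, 5.5355)
after link 3: o_3 = (-0.8410, 6.6528, 8.0104)

-0.841 6.653 8.010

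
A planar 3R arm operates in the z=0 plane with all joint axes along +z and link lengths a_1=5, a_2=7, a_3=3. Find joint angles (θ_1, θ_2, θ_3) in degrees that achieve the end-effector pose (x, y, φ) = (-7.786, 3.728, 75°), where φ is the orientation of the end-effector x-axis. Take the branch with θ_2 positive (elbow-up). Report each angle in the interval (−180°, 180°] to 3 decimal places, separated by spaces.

wrist centre = target − a_3·(cos φ, sin φ) = (-8.5625, 0.8302)
cos θ_2 = (74.0049−5²−7²)/(2·5·7) = 0.0001; θ_2 = 89.9960° (elbow-up)
β = atan2(0.8302,-8.5625) = 174.4619°; ψ = atan2(7.0000,5.0005) = 54.4596°
θ_1 = β − ψ = 120.0022°
θ_3 = φ − θ_1 − θ_2 = -134.9982° (wrapped to (-180°,180°])

120.002 89.996 -134.998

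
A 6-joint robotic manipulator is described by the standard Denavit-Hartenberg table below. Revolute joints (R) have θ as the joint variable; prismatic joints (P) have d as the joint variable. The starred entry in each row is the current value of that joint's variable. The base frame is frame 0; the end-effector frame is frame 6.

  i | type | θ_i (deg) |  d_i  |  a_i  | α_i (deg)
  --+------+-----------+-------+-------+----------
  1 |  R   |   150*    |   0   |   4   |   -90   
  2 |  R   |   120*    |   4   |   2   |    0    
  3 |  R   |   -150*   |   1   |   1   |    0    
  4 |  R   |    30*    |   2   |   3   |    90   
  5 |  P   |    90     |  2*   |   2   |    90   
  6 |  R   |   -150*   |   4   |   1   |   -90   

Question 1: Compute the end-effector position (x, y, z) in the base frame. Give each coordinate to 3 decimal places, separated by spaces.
-13.477 -1.611 0.268

after link 1: o_1 = (-3.4641, 2.0000, 0.0000)
after link 2: o_2 = (-4.5981, -1.9641, -1.7321)
after link 3: o_3 = (-5.8481, -2.3971, -1.2321)
after link 4: o_4 = (-9.4462, -2.6292, -1.2321)
after link 5: o_5 = (-10.4462, -4.3612, 0.7679)
after link 6: o_6 = (-13.4772, -1.6112, 0.2679)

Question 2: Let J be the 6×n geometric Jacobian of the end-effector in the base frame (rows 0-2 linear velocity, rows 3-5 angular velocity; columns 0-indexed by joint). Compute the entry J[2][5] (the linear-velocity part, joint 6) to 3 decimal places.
-0.866

axis z_5 = (-0.8660,0.5000,0.0000); lever o_n−o_5 = (-3.0311,2.7500,-0.5000)
cross product → J_v[:, 5] = (-0.2500,-0.4330,-0.8660)
J_ω[:, 5] = z_5
entry J[2][5] = -0.8660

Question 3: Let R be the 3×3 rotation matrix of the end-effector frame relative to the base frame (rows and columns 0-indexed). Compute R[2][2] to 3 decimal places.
End-effector z-axis (col 2 of R) = (-0.2500,-0.4330,-0.8660)
R[2][2] = -0.8660

-0.866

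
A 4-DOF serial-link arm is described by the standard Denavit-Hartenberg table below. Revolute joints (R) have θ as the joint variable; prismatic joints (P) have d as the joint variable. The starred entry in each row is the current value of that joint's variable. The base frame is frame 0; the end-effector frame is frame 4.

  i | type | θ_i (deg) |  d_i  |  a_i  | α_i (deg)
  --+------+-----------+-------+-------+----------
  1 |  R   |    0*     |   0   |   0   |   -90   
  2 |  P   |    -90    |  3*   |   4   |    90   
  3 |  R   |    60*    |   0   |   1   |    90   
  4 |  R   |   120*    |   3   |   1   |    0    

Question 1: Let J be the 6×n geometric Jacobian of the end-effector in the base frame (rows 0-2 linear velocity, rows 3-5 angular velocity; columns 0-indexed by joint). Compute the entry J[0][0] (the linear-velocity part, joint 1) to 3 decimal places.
axis z_0 = ẑ; lever o_n−o_0 = (-0.8660,1.9330,6.8481)
cross product → J_v[:, 0] = (-1.9330,-0.8660,0.0000)
J_ω[:, 0] = z_0
entry J[0][0] = -1.9330

-1.933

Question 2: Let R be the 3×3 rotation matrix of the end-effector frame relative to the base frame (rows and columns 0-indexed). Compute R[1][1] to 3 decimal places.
-0.750

End-effector y-axis (col 1 of R) = (0.5000,-0.7500,-0.4330)
R[1][1] = -0.7500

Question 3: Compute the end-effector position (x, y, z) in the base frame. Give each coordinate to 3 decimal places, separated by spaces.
-0.866 1.933 6.848

after link 1: o_1 = (0.0000, 0.0000, 0.0000)
after link 2: o_2 = (0.0000, 3.0000, 4.0000)
after link 3: o_3 = (0.0000, 3.8660, 4.5000)
after link 4: o_4 = (-0.8660, 1.9330, 6.8481)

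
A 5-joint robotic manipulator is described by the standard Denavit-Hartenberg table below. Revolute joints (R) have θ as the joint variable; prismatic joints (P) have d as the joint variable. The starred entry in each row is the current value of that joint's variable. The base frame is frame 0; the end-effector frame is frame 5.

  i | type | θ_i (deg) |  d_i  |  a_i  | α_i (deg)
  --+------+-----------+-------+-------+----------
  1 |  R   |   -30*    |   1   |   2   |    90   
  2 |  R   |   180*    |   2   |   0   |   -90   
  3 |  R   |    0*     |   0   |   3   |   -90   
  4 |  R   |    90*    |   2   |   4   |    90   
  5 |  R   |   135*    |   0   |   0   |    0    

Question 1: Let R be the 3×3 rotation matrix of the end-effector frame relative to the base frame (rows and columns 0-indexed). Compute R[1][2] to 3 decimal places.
End-effector z-axis (col 2 of R) = (-0.8660,0.5000,0.0000)
R[1][2] = 0.5000

0.500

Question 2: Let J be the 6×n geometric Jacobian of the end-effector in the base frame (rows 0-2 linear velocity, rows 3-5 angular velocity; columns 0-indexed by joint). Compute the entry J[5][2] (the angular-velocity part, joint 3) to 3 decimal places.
-1.000

axis z_2 = (-0.0000,-0.0000,-1.0000); lever o_n−o_2 = (-1.5981,3.2321,4.0000)
cross product → J_v[:, 2] = (3.2321,1.5981,-0.0000)
J_ω[:, 2] = z_2
entry J[5][2] = -1.0000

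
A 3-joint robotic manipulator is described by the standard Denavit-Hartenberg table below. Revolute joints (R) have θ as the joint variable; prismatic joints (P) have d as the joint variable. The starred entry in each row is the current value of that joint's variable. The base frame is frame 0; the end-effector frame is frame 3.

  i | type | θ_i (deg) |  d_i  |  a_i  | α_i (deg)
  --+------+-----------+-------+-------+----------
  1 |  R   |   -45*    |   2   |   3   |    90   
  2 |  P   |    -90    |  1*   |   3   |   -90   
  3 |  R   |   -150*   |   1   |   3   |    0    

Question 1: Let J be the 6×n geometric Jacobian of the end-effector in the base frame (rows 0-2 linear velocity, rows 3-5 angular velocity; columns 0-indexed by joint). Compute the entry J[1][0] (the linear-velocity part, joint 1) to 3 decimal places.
1.061

axis z_0 = ẑ; lever o_n−o_0 = (1.0607,-4.5962,1.5981)
cross product → J_v[:, 0] = (4.5962,1.0607,-0.0000)
J_ω[:, 0] = z_0
entry J[1][0] = 1.0607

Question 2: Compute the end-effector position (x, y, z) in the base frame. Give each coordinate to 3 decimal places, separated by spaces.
1.061 -4.596 1.598

after link 1: o_1 = (2.1213, -2.1213, 2.0000)
after link 2: o_2 = (1.4142, -2.8284, -1.0000)
after link 3: o_3 = (1.0607, -4.5962, 1.5981)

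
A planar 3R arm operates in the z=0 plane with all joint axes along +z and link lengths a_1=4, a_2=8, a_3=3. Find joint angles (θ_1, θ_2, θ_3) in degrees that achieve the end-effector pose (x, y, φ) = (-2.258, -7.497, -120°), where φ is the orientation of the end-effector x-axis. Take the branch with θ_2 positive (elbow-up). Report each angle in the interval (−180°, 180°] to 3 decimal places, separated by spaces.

134.998 150.001 -44.998

wrist centre = target − a_3·(cos φ, sin φ) = (-0.7580, -4.8989)
cos θ_2 = (24.5740−4²−8²)/(2·4·8) = -0.8660; θ_2 = 150.0006° (elbow-up)
β = atan2(-4.8989,-0.7580) = -98.7955°; ψ = atan2(3.9999,-2.9282) = 126.2070°
θ_1 = β − ψ = -225.0025°
θ_3 = φ − θ_1 − θ_2 = -44.9982° (wrapped to (-180°,180°])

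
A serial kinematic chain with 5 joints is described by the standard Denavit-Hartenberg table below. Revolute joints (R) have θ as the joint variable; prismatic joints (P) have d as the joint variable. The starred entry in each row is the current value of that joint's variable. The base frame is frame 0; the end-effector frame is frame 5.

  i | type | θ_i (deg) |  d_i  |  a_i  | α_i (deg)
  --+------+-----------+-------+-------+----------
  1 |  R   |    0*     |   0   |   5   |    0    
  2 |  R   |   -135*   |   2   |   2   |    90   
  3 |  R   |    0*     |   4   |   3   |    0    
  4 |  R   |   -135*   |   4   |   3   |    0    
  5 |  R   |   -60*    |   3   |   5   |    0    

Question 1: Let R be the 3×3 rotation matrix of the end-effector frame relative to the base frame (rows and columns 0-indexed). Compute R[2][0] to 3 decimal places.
End-effector x-axis (col 0 of R) = (0.6830,0.6830,0.2588)
R[2][0] = 0.2588

0.259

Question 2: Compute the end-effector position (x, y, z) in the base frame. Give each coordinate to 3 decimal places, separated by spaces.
-1.399 9.158 1.173

after link 1: o_1 = (5.0000, 0.0000, 0.0000)
after link 2: o_2 = (3.5858, -1.4142, 2.0000)
after link 3: o_3 = (-1.3640, -0.7071, 2.0000)
after link 4: o_4 = (-2.6924, 3.6213, -0.1213)
after link 5: o_5 = (-1.3986, 9.1577, 1.1728)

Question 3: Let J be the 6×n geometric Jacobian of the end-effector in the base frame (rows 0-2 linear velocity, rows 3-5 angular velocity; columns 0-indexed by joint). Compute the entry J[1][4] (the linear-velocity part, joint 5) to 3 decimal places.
0.915

axis z_4 = (-0.7071,0.7071,0.0000); lever o_n−o_4 = (1.2937,5.5364,1.2941)
cross product → J_v[:, 4] = (0.9151,0.9151,-4.8296)
J_ω[:, 4] = z_4
entry J[1][4] = 0.9151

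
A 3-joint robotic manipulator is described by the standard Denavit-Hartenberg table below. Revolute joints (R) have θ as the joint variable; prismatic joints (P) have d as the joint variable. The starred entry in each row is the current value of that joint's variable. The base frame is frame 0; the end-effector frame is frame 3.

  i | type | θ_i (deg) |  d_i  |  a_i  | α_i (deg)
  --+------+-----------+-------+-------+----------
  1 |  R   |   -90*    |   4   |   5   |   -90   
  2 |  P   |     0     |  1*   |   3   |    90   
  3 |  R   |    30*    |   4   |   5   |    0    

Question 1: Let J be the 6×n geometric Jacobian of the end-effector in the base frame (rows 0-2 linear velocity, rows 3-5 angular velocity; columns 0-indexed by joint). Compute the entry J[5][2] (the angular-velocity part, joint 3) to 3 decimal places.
1.000

axis z_2 = (0.0000,0.0000,1.0000); lever o_n−o_2 = (2.5000,-4.3301,4.0000)
cross product → J_v[:, 2] = (4.3301,2.5000,-0.0000)
J_ω[:, 2] = z_2
entry J[5][2] = 1.0000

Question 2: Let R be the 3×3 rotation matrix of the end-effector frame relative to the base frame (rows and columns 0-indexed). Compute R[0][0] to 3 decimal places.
0.500

End-effector x-axis (col 0 of R) = (0.5000,-0.8660,0.0000)
R[0][0] = 0.5000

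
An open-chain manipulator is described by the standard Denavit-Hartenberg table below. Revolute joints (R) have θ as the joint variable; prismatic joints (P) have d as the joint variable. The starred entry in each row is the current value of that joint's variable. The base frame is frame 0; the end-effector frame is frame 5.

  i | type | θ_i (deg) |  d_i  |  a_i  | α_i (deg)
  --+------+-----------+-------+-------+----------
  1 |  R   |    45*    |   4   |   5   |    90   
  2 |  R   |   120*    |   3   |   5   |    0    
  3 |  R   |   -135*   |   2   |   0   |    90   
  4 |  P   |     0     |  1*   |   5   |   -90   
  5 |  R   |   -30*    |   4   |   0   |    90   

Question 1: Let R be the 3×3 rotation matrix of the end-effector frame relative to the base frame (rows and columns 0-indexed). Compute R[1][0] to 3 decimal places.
End-effector x-axis (col 0 of R) = (0.5000,0.5000,-0.7071)
R[1][0] = 0.5000

0.500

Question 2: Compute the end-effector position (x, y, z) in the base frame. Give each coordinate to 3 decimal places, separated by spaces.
after link 1: o_1 = (3.5355, 3.5355, 4.0000)
after link 2: o_2 = (3.8891, -0.3536, 8.3301)
after link 3: o_3 = (5.3033, -1.7678, 8.3301)
after link 4: o_4 = (8.5354, 1.4643, 6.0701)
after link 5: o_5 = (11.3638, -1.3641, 6.0701)

11.364 -1.364 6.070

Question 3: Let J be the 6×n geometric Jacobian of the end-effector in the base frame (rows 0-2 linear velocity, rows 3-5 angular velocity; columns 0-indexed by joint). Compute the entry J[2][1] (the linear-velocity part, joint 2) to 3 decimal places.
2.071

axis z_1 = (0.7071,-0.7071,0.0000); lever o_n−o_1 = (7.8282,-4.8997,2.0701)
cross product → J_v[:, 1] = (-1.4638,-1.4638,2.0708)
J_ω[:, 1] = z_1
entry J[2][1] = 2.0708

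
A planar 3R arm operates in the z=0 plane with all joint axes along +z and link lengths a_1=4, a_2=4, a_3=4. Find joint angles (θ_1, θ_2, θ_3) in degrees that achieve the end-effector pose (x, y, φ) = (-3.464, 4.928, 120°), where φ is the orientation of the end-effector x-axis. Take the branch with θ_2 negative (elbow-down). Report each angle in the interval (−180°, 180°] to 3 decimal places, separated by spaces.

-149.996 -150.003 60.000

wrist centre = target − a_3·(cos φ, sin φ) = (-1.4640, 1.4639)
cos θ_2 = (4.2863−4²−4²)/(2·4·4) = -0.8661; θ_2 = -150.0032° (elbow-down)
β = atan2(1.4639,-1.4640) = 135.0020°; ψ = atan2(-1.9998,0.5358) = -75.0016°
θ_1 = β − ψ = 210.0036°
θ_3 = φ − θ_1 − θ_2 = 59.9996° (wrapped to (-180°,180°])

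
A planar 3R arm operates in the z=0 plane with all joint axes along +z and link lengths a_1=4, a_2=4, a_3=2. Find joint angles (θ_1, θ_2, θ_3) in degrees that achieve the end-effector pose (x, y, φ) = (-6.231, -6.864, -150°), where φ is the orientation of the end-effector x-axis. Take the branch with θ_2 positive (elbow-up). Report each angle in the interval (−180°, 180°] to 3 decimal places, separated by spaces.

-149.996 45.001 -45.005

wrist centre = target − a_3·(cos φ, sin φ) = (-4.4989, -5.8640)
cos θ_2 = (54.6270−4²−4²)/(2·4·4) = 0.7071; θ_2 = 45.0010° (elbow-up)
β = atan2(-5.8640,-4.4989) = -127.4960°; ψ = atan2(2.8285,6.8284) = 22.5005°
θ_1 = β − ψ = -149.9964°
θ_3 = φ − θ_1 − θ_2 = -45.0045° (wrapped to (-180°,180°])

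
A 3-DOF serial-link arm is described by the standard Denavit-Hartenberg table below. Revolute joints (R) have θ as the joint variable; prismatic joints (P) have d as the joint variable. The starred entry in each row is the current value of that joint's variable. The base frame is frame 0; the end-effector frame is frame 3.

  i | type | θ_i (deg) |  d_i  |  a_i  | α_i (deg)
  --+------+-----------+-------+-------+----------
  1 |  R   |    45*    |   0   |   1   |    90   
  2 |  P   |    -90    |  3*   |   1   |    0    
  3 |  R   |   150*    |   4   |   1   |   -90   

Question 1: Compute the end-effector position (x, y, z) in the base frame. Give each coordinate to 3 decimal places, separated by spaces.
after link 1: o_1 = (0.7071, 0.7071, 0.0000)
after link 2: o_2 = (2.8284, -1.4142, -1.0000)
after link 3: o_3 = (6.0104, -3.8891, -0.1340)

6.010 -3.889 -0.134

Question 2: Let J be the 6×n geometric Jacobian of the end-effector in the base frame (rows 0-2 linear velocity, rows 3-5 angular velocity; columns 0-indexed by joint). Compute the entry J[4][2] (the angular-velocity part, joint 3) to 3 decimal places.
axis z_2 = (0.7071,-0.7071,0.0000); lever o_n−o_2 = (3.1820,-2.4749,0.8660)
cross product → J_v[:, 2] = (-0.6124,-0.6124,0.5000)
J_ω[:, 2] = z_2
entry J[4][2] = -0.7071

-0.707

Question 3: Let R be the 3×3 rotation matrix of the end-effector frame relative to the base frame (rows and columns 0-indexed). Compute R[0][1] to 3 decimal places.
End-effector y-axis (col 1 of R) = (-0.7071,0.7071,-0.0000)
R[0][1] = -0.7071

-0.707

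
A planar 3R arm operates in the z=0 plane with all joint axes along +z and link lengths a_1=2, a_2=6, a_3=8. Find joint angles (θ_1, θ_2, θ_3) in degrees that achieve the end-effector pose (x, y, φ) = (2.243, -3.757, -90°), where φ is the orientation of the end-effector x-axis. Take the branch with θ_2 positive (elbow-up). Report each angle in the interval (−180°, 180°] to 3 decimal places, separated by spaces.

wrist centre = target − a_3·(cos φ, sin φ) = (2.2430, 4.2430)
cos θ_2 = (23.0341−2²−6²)/(2·2·6) = -0.7069; θ_2 = 134.9843° (elbow-up)
β = atan2(4.2430,2.2430) = 62.1375°; ψ = atan2(4.2438,-2.2415) = 117.8419°
θ_1 = β − ψ = -55.7044°
θ_3 = φ − θ_1 − θ_2 = -169.2798° (wrapped to (-180°,180°])

-55.704 134.984 -169.280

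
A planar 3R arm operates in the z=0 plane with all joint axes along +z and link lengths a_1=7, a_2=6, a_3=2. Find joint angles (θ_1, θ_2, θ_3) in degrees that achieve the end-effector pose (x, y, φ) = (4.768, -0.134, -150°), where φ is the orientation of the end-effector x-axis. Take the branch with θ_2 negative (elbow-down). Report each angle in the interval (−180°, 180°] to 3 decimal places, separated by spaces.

wrist centre = target − a_3·(cos φ, sin φ) = (6.5001, 0.8660)
cos θ_2 = (43.0006−7²−6²)/(2·7·6) = -0.5000; θ_2 = -119.9995° (elbow-down)
β = atan2(0.8660,6.5001) = 7.5888°; ψ = atan2(-5.1962,4.0000) = -52.4107°
θ_1 = β − ψ = 59.9996°
θ_3 = φ − θ_1 − θ_2 = -90.0000° (wrapped to (-180°,180°])

60.000 -120.000 -90.000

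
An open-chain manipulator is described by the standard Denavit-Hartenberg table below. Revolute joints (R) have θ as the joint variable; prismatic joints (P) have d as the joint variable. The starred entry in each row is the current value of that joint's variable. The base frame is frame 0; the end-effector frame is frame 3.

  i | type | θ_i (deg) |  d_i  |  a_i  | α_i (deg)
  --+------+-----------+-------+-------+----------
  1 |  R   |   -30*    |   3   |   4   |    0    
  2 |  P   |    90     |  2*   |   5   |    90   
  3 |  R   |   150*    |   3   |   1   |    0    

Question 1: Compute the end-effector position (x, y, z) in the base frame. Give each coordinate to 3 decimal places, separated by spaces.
8.129 0.080 5.500

after link 1: o_1 = (3.4641, -2.0000, 3.0000)
after link 2: o_2 = (5.9641, 2.3301, 5.0000)
after link 3: o_3 = (8.1292, 0.0801, 5.5000)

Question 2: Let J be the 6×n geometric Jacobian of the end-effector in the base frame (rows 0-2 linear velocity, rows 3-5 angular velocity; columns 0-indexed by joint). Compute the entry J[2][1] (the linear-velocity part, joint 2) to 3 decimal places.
1.000

prismatic axis z_1 = (0.0000,0.0000,1.0000)
J_v[:, 1] = z_1; J_ω[:, 1] = (0,0,0)
entry J[2][1] = 1.0000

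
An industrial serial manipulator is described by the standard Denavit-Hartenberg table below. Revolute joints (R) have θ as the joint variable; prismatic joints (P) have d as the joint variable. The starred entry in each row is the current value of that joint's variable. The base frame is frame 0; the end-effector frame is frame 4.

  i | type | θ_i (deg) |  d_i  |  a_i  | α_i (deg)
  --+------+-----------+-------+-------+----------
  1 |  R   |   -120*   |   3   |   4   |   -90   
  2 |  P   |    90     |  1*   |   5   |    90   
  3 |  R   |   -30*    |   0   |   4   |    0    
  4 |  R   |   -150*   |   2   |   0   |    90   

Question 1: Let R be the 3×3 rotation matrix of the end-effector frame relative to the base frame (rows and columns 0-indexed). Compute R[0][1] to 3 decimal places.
End-effector y-axis (col 1 of R) = (-0.5000,-0.8660,0.0000)
R[0][1] = -0.5000

-0.500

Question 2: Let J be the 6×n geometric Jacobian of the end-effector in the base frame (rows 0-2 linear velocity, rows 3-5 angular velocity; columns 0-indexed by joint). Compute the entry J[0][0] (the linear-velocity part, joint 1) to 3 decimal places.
4.696

axis z_0 = ẑ; lever o_n−o_0 = (-3.8660,-4.6962,-5.4641)
cross product → J_v[:, 0] = (4.6962,-3.8660,0.0000)
J_ω[:, 0] = z_0
entry J[0][0] = 4.6962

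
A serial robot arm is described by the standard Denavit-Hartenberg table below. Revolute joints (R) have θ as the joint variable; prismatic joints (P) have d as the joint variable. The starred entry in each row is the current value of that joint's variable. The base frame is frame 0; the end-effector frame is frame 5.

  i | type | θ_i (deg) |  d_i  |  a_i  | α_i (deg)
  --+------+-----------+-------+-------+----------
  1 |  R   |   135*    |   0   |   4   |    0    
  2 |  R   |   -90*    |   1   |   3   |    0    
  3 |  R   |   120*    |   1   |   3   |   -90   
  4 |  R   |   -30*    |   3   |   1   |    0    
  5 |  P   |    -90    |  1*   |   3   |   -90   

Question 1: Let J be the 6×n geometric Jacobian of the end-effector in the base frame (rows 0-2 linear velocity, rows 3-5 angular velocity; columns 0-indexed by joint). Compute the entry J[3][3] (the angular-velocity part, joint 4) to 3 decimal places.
axis z_3 = (-0.2588,-0.9659,0.0000); lever o_n−o_3 = (-0.4229,-4.0278,3.0981)
cross product → J_v[:, 3] = (-2.9925,0.8018,0.6340)
J_ω[:, 3] = z_3
entry J[3][3] = -0.2588

-0.259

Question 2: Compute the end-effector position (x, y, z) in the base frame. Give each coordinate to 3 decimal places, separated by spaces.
after link 1: o_1 = (-2.8284, 2.8284, 0.0000)
after link 2: o_2 = (-0.7071, 4.9497, 1.0000)
after link 3: o_3 = (-3.6049, 5.7262, 2.0000)
after link 4: o_4 = (-5.2179, 3.0526, 2.5000)
after link 5: o_5 = (-4.0278, 1.6984, 5.0981)

-4.028 1.698 5.098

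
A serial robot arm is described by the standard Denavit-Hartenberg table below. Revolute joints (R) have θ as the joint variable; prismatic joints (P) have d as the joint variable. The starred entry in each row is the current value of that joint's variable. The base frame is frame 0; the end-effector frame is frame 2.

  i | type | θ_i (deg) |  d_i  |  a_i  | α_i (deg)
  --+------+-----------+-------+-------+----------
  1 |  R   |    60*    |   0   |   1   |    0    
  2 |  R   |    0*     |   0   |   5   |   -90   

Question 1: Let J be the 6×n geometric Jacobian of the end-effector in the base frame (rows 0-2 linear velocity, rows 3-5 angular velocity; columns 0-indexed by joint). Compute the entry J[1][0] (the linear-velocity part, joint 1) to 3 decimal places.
axis z_0 = ẑ; lever o_n−o_0 = (3.0000,5.1962,0.0000)
cross product → J_v[:, 0] = (-5.1962,3.0000,0.0000)
J_ω[:, 0] = z_0
entry J[1][0] = 3.0000

3.000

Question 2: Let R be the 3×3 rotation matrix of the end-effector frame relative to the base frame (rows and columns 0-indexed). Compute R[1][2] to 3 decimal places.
End-effector z-axis (col 2 of R) = (-0.8660,0.5000,0.0000)
R[1][2] = 0.5000

0.500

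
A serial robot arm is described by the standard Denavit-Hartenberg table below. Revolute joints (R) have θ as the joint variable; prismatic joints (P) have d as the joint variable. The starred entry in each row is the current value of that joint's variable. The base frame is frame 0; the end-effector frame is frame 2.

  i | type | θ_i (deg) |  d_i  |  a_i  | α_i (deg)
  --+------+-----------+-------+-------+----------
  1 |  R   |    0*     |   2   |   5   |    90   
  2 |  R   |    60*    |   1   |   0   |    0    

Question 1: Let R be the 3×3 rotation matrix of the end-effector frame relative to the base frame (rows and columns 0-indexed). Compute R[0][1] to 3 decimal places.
-0.866

End-effector y-axis (col 1 of R) = (-0.8660,0.0000,0.5000)
R[0][1] = -0.8660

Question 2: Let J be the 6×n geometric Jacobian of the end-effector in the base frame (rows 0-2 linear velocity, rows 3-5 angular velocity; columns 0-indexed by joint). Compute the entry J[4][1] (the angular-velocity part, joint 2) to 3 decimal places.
-1.000

axis z_1 = (0.0000,-1.0000,0.0000); lever o_n−o_1 = (0.0000,-1.0000,0.0000)
cross product → J_v[:, 1] = (0.0000,0.0000,0.0000)
J_ω[:, 1] = z_1
entry J[4][1] = -1.0000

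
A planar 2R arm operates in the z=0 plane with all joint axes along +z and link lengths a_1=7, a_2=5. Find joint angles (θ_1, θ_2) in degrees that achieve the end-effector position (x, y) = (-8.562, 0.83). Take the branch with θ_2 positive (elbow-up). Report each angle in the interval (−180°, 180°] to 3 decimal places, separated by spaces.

138.924 90.003

cos θ_2 = (73.9967−7²−5²)/(2·7·5) = -0.0000; θ_2 = 90.0027° (elbow-up)
β = atan2(0.8300,-8.5620) = 174.4630°; ψ = atan2(5.0000,6.9998) = 35.5386°
θ_1 = β − ψ = 138.9245°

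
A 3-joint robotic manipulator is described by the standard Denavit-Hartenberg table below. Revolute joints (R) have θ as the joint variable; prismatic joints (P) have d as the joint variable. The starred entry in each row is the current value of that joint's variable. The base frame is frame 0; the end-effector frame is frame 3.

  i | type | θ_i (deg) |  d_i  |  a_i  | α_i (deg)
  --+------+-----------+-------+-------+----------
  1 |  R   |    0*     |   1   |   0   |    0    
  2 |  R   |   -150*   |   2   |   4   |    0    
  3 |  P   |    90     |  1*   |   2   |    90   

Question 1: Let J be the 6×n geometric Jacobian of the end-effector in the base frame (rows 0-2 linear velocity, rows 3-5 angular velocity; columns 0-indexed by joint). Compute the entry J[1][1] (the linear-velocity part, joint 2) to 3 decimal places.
axis z_1 = (0.0000,0.0000,1.0000); lever o_n−o_1 = (-2.4641,-3.7321,3.0000)
cross product → J_v[:, 1] = (3.7321,-2.4641,0.0000)
J_ω[:, 1] = z_1
entry J[1][1] = -2.4641

-2.464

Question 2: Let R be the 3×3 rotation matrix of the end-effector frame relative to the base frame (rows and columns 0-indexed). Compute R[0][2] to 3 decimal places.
End-effector z-axis (col 2 of R) = (-0.8660,-0.5000,0.0000)
R[0][2] = -0.8660

-0.866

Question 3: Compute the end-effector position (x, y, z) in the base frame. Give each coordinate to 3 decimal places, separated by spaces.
-2.464 -3.732 4.000

after link 1: o_1 = (0.0000, 0.0000, 1.0000)
after link 2: o_2 = (-3.4641, -2.0000, 3.0000)
after link 3: o_3 = (-2.4641, -3.7321, 4.0000)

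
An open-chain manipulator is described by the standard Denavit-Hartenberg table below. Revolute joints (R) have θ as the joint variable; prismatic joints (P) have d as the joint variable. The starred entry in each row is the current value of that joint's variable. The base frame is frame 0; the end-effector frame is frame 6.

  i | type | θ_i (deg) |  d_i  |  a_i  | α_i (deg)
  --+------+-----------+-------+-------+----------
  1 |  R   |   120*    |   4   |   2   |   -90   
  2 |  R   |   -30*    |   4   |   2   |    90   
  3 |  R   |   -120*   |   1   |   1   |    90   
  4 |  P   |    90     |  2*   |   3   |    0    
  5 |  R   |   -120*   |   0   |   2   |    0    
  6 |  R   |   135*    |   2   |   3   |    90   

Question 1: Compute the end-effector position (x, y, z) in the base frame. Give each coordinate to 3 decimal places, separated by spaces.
after link 1: o_1 = (-1.0000, 1.7321, 4.0000)
after link 2: o_2 = (-5.3301, 1.2321, 5.0000)
after link 3: o_3 = (-4.1136, 0.8571, 5.6160)
after link 4: o_4 = (-3.4796, -2.2410, 7.3481)
after link 5: o_5 = (-2.0556, -1.7075, 6.0490)
after link 6: o_6 = (-2.1976, -4.8064, 7.8867)

-2.198 -4.806 7.887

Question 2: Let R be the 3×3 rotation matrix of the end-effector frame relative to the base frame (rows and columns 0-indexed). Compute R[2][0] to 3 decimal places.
End-effector x-axis (col 0 of R) = (-0.0087,-0.4333,0.9012)
R[2][0] = 0.9012

0.901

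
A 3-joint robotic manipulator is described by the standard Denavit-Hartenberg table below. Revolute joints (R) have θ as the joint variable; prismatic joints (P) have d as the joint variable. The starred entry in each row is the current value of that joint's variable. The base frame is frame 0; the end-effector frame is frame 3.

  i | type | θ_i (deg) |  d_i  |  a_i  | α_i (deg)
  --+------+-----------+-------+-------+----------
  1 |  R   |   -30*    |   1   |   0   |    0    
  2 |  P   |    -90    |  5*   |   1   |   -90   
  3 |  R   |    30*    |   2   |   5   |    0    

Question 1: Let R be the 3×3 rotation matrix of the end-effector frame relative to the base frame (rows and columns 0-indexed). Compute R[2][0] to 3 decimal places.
-0.500

End-effector x-axis (col 0 of R) = (-0.4330,-0.7500,-0.5000)
R[2][0] = -0.5000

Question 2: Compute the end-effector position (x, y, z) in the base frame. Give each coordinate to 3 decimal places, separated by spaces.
-0.933 -5.616 3.500

after link 1: o_1 = (0.0000, 0.0000, 1.0000)
after link 2: o_2 = (-0.5000, -0.8660, 6.0000)
after link 3: o_3 = (-0.9330, -5.6160, 3.5000)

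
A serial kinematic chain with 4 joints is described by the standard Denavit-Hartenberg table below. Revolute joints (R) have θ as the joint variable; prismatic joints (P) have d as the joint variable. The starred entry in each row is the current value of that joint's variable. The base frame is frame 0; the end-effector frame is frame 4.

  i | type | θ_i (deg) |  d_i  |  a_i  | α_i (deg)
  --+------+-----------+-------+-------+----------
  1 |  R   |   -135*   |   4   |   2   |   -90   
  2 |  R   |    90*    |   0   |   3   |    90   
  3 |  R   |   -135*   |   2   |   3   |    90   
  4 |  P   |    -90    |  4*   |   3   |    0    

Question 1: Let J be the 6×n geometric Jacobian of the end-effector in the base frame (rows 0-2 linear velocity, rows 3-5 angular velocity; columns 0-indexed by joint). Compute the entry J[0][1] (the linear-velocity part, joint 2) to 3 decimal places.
-1.379

axis z_1 = (0.7071,-0.7071,0.0000); lever o_n−o_1 = (1.2071,0.2071,1.9497)
cross product → J_v[:, 1] = (-1.3787,-1.3787,1.0000)
J_ω[:, 1] = z_1
entry J[0][1] = -1.3787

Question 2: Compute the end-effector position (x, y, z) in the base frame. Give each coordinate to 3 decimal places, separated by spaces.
-0.207 -1.207 5.950

after link 1: o_1 = (-1.4142, -1.4142, 4.0000)
after link 2: o_2 = (-1.4142, -1.4142, 1.0000)
after link 3: o_3 = (-4.3284, -1.3284, 3.1213)
after link 4: o_4 = (-0.2071, -1.2071, 5.9497)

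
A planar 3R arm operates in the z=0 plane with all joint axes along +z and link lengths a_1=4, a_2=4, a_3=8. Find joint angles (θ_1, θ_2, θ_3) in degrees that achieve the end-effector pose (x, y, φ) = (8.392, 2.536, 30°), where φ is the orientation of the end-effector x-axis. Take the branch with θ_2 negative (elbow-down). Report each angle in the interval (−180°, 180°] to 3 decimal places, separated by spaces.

29.998 -150.004 150.006

wrist centre = target − a_3·(cos φ, sin φ) = (1.4638, -1.4640)
cos θ_2 = (4.2860−4²−4²)/(2·4·4) = -0.8661; θ_2 = -150.0043° (elbow-down)
β = atan2(-1.4640,1.4638) = -45.0040°; ψ = atan2(-1.9997,0.5357) = -75.0021°
θ_1 = β − ψ = 29.9982°
θ_3 = φ − θ_1 − θ_2 = 150.0061° (wrapped to (-180°,180°])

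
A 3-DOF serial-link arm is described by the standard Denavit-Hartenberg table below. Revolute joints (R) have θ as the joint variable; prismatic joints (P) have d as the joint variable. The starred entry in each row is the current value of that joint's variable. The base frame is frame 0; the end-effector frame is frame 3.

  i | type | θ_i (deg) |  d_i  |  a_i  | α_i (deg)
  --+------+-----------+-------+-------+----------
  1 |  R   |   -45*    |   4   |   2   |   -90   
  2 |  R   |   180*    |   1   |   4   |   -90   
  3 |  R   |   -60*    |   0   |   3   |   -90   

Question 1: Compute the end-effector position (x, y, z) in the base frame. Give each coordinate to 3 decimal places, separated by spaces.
0.069 5.019 4.000

after link 1: o_1 = (1.4142, -1.4142, 4.0000)
after link 2: o_2 = (-0.7071, 2.1213, 4.0000)
after link 3: o_3 = (0.0694, 5.0191, 4.0000)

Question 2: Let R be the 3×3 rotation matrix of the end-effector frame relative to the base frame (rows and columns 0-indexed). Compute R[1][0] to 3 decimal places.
0.966

End-effector x-axis (col 0 of R) = (0.2588,0.9659,-0.0000)
R[1][0] = 0.9659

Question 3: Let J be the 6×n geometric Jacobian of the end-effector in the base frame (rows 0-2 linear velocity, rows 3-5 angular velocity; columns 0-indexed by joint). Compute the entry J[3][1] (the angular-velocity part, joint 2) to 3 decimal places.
0.707

axis z_1 = (0.7071,0.7071,0.0000); lever o_n−o_1 = (-1.3449,6.4333,-0.0000)
cross product → J_v[:, 1] = (-0.0000,0.0000,5.5000)
J_ω[:, 1] = z_1
entry J[3][1] = 0.7071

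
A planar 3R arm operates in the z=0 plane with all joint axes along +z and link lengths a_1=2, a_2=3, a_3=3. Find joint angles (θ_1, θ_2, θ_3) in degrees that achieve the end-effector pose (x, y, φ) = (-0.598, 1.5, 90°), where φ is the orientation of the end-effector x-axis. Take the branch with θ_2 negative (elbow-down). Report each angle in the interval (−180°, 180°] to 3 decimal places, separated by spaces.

wrist centre = target − a_3·(cos φ, sin φ) = (-0.5980, -1.5000)
cos θ_2 = (2.6076−2²−3²)/(2·2·3) = -0.8660; θ_2 = -150.0009° (elbow-down)
β = atan2(-1.5000,-0.5980) = -111.7355°; ψ = atan2(-1.5000,-0.5981) = -111.7393°
θ_1 = β − ψ = 0.0038°
θ_3 = φ − θ_1 − θ_2 = -120.0029° (wrapped to (-180°,180°])

0.004 -150.001 -120.003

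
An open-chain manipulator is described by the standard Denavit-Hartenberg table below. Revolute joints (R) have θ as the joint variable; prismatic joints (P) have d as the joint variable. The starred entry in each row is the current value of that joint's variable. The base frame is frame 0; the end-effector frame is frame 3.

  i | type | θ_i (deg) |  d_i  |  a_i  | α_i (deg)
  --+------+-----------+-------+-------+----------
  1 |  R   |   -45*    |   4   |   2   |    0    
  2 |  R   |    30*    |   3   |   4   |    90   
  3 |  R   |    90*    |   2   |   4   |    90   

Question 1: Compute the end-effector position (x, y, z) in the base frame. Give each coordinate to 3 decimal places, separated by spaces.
4.760 -4.381 11.000

after link 1: o_1 = (1.4142, -1.4142, 4.0000)
after link 2: o_2 = (5.2779, -2.4495, 7.0000)
after link 3: o_3 = (4.7603, -4.3813, 11.0000)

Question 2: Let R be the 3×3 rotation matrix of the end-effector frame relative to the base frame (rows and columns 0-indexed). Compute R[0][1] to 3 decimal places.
End-effector y-axis (col 1 of R) = (-0.2588,-0.9659,0.0000)
R[0][1] = -0.2588

-0.259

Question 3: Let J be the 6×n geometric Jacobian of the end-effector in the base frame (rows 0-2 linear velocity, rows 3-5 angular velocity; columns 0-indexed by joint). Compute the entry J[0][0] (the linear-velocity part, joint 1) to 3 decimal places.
axis z_0 = ẑ; lever o_n−o_0 = (4.7603,-4.3813,11.0000)
cross product → J_v[:, 0] = (4.3813,4.7603,-0.0000)
J_ω[:, 0] = z_0
entry J[0][0] = 4.3813

4.381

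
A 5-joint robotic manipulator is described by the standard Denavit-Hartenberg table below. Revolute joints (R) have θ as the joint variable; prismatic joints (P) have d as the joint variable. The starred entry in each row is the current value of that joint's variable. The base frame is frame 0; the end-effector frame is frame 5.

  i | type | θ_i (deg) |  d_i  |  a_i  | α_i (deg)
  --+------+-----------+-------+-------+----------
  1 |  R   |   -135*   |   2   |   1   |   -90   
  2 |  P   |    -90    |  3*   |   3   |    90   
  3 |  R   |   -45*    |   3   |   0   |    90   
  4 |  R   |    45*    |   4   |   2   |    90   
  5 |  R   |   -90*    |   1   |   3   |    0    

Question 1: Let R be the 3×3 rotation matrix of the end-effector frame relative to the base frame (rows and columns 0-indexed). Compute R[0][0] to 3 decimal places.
0.500

End-effector x-axis (col 0 of R) = (0.5000,-0.5000,0.7071)
R[0][0] = 0.5000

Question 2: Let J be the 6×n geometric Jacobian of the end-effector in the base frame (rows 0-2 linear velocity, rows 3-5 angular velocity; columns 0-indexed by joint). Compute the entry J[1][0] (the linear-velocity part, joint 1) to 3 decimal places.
axis z_0 = ẑ; lever o_n−o_0 = (2.4749,1.3536,5.7929)
cross product → J_v[:, 0] = (-1.3536,2.4749,0.0000)
J_ω[:, 0] = z_0
entry J[1][0] = 2.4749

2.475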